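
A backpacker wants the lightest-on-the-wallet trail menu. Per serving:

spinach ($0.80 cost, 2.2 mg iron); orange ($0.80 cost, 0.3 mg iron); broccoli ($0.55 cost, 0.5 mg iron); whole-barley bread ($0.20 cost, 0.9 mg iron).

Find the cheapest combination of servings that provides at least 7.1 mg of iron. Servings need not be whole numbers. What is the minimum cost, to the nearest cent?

$1.58

Cost per mg of iron: whole-barley bread $0.2222, spinach $0.3636, broccoli $1.1000, orange $2.6667.
With no serving limits, use only whole-barley bread: 7.1 mg / 0.9 mg = 7.889 servings × $0.20 = $1.58.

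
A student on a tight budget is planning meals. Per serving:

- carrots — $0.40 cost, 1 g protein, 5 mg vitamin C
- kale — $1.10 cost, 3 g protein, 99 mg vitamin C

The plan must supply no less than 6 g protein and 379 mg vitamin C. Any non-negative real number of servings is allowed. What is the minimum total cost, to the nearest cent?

$4.21

For a min-cost LP with two ≥-constraints, a basic feasible solution has at most two positive variables.
carrots only: max(6/1, 379/5) = 75.8 servings → $30.32.
kale only: max(6/3, 379/99) = 3.828 servings → $4.21.
carrots + kale: the both-tight solution has a negative serving — not a feasible corner.
Cheapest feasible corner: $4.21.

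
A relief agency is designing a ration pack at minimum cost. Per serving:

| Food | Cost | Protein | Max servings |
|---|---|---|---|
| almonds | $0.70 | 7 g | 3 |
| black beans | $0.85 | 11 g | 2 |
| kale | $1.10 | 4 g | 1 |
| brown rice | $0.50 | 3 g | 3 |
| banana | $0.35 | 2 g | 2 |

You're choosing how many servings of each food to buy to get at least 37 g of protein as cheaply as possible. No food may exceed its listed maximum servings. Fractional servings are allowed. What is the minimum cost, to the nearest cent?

$3.20

Cost per g of protein: black beans $0.0773, almonds $0.1000, brown rice $0.1667, banana $0.1750, kale $0.2750.
Take 2 servings of black beans: +22.0 g protein for $1.70 (total $1.70, still need 15.0 g).
Take 2.143 servings of almonds: +15.0 g protein for $1.50 (total $3.20, still need 0.0 g).
Greedy by cheapest-per-g is optimal for a single linear constraint, so the minimum cost is $3.20.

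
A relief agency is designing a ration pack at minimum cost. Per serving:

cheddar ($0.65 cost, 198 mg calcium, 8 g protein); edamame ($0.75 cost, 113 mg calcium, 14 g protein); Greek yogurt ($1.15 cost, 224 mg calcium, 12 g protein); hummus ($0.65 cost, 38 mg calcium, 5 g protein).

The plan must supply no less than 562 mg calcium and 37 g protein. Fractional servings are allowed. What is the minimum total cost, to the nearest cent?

$2.42

Compare the cost at each extreme point of the feasible region.
cheddar only: max(562/198, 37/8) = 4.625 servings → $3.01.
edamame only: max(562/113, 37/14) = 4.973 servings → $3.73.
Greek yogurt only: max(562/224, 37/12) = 3.083 servings → $3.55.
hummus only: max(562/38, 37/5) = 14.79 servings → $9.61.
cheddar + edamame with both tight: 1.974 servings and 1.515 servings → $2.42.
cheddar + Greek yogurt: the both-tight solution has a negative serving — not a feasible corner.
cheddar + hummus with both tight: 2.047 servings and 4.125 servings → $4.01.
edamame + Greek yogurt with both tight: 0.8674 servings and 2.071 servings → $3.03.
edamame + hummus: intersection lies outside the first quadrant.
Greek yogurt + hummus with both tight: 2.114 servings and 2.325 servings → $3.94.
Cheapest feasible corner: $2.42.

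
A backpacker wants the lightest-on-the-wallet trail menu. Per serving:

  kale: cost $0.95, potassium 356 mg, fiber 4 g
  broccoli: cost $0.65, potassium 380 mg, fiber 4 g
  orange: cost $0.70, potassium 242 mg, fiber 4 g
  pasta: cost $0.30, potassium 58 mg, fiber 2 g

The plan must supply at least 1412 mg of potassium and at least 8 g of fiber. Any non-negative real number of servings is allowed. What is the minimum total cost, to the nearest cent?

For a min-cost LP with two ≥-constraints, a basic feasible solution has at most two positive variables.
kale only: max(1412/356, 8/4) = 3.966 servings → $3.77.
broccoli only: max(1412/380, 8/4) = 3.716 servings → $2.42.
orange only: max(1412/242, 8/4) = 5.835 servings → $4.08.
pasta only: max(1412/58, 8/2) = 24.34 servings → $7.30.
kale + broccoli: the both-tight solution has a negative serving — not a feasible corner.
kale + orange with both targets exact would need a negative amount; discard.
kale + pasta: intersection lies outside the first quadrant.
broccoli + orange: intersection lies outside the first quadrant.
broccoli + pasta: intersection lies outside the first quadrant.
orange + pasta: intersection lies outside the first quadrant.
The minimum over all feasible corners is $2.42.

$2.42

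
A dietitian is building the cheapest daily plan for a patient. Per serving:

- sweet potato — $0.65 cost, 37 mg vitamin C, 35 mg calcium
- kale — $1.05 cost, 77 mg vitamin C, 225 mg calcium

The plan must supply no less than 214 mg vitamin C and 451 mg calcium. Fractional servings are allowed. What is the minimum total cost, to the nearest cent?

$2.92

This is a tiny linear program; its minimum lies at a vertex of the feasible set. List the vertices and price them.
sweet potato only: max(214/37, 451/35) = 12.89 servings → $8.38.
kale only: max(214/77, 451/225) = 2.779 servings → $2.92.
sweet potato + kale with both tight: 2.384 servings and 1.634 servings → $3.26.
The minimum over all feasible corners is $2.92.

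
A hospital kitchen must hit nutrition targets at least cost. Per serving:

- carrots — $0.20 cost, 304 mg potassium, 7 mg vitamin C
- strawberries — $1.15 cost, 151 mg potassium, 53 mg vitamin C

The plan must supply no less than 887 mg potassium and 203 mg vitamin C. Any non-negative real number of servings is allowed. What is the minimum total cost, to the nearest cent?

At the optimum either one food covers both requirements or two foods hit both targets exactly; no other combination can be cheaper.
carrots only: max(887/304, 203/7) = 29 servings → $5.80.
strawberries only: max(887/151, 203/53) = 5.874 servings → $6.76.
carrots + strawberries with both tight: 1.087 servings and 3.687 servings → $4.46.
So the least-cost plan costs $4.46.

$4.46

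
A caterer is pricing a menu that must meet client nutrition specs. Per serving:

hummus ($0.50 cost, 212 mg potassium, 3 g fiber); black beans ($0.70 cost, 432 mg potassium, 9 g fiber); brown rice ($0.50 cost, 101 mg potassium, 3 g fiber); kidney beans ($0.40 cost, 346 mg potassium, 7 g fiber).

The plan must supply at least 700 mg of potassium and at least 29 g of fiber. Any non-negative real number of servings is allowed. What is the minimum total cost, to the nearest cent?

$1.66

An LP optimum is at a vertex; with two nutrient constraints at most two foods are used. Check each candidate.
hummus only: max(700/212, 29/3) = 9.667 servings → $4.83.
black beans only: max(700/432, 29/9) = 3.222 servings → $2.26.
brown rice only: max(700/101, 29/3) = 9.667 servings → $4.83.
kidney beans only: max(700/346, 29/7) = 4.143 servings → $1.66.
hummus + black beans: intersection lies outside the first quadrant.
hummus + brown rice: the both-tight solution has a negative serving — not a feasible corner.
hummus + kidney beans: intersection lies outside the first quadrant.
black beans + brown rice: intersection lies outside the first quadrant.
black beans + kidney beans: the both-tight solution has a negative serving — not a feasible corner.
brown rice + kidney beans: the both-tight solution has a negative serving — not a feasible corner.
Cheapest feasible corner: $1.66.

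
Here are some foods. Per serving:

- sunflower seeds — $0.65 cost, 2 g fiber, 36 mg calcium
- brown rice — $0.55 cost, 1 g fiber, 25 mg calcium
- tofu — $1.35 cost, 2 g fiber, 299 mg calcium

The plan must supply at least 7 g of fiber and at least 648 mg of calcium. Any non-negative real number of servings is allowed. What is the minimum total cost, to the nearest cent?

$3.66

Check every corner: each single food scaled to meet both minima, and each pair solved so both constraints bind.
sunflower seeds only: max(7/2, 648/36) = 18 servings → $11.70.
brown rice only: max(7/1, 648/25) = 25.92 servings → $14.26.
tofu only: max(7/2, 648/299) = 3.5 servings → $4.72.
sunflower seeds + brown rice: the both-tight solution has a negative serving — not a feasible corner.
sunflower seeds + tofu with both tight: 1.515 servings and 1.985 servings → $3.66.
brown rice + tofu with both tight: 3.201 servings and 1.9 servings → $4.32.
So the least-cost plan costs $3.66.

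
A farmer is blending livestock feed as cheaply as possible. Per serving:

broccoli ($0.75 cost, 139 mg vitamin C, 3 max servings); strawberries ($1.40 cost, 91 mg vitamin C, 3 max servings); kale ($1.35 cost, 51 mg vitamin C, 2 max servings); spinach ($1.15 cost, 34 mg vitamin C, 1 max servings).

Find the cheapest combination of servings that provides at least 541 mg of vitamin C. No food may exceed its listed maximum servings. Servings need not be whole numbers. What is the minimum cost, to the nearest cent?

Cost per mg of vitamin C: broccoli $0.0054, strawberries $0.0154, kale $0.0265, spinach $0.0338.
Take 3 servings of broccoli: +417.0 mg vitamin C for $2.25 (total $2.25, still need 124.0 mg).
Take 1.363 servings of strawberries: +124.0 mg vitamin C for $1.91 (total $4.16, still need 0.0 mg).
Filling from the cheapest source first is optimal under one linear minimum: $4.16.

$4.16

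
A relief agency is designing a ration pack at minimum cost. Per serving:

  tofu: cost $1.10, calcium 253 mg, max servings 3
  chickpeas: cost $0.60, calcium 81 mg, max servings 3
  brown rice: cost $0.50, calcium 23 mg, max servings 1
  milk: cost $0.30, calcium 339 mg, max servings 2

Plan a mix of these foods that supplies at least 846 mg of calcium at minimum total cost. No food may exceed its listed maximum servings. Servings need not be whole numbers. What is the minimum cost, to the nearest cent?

Cost per mg of calcium: milk $0.0009, tofu $0.0043, chickpeas $0.0074, brown rice $0.0217.
Take 2 servings of milk: +678.0 mg calcium for $0.60 (total $0.60, still need 168.0 mg).
Take 0.664 servings of tofu: +168.0 mg calcium for $0.73 (total $1.33, still need 0.0 mg).
Filling from the cheapest source first is optimal under one linear minimum: $1.33.

$1.33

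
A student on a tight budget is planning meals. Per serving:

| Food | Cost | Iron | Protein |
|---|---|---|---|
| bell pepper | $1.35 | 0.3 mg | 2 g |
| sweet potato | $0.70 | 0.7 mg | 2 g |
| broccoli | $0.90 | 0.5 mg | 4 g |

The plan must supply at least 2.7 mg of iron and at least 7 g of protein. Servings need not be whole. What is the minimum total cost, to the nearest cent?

An LP optimum is at a vertex; with two nutrient constraints at most two foods are used. Check each candidate.
bell pepper only: max(2.7/0.3, 7/2) = 9 servings → $12.15.
sweet potato only: max(2.7/0.7, 7/2) = 3.857 servings → $2.70.
broccoli only: max(2.7/0.5, 7/4) = 5.4 servings → $4.86.
bell pepper + sweet potato: intersection lies outside the first quadrant.
bell pepper + broccoli: the both-tight solution has a negative serving — not a feasible corner.
sweet potato + broccoli: the both-tight solution has a negative serving — not a feasible corner.
The minimum over all feasible corners is $2.70.

$2.70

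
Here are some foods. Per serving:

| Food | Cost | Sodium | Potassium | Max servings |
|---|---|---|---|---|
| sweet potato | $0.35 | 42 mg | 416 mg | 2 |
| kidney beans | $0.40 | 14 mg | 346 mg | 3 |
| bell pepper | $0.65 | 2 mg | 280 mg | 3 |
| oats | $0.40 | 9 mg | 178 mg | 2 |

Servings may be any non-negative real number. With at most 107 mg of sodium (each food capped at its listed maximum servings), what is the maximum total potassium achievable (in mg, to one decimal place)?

2640.1 mg

Potassium per mg sodium: bell pepper 140, kidney beans 24.71, oats 19.78, sweet potato 9.905.
Take 3 servings of bell pepper: uses 6 mg sodium, +840.0 mg potassium (running total 840.0 mg).
Take 3 servings of kidney beans: uses 42 mg sodium, +1038.0 mg potassium (running total 1878.0 mg).
Take 2 servings of oats: uses 18 mg sodium, +356.0 mg potassium (running total 2234.0 mg).
Take 0.9762 servings of sweet potato: uses 41 mg sodium, +406.1 mg potassium (running total 2640.1 mg).
Greedy by best ratio exhausts the sodium allowance optimally: 2640.1 mg.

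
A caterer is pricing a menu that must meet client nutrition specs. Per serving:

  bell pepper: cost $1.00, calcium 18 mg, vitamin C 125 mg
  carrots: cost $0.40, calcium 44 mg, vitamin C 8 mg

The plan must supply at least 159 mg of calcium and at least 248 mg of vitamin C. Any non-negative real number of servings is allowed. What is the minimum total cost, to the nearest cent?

At the optimum either one food covers both requirements or two foods hit both targets exactly; no other combination can be cheaper.
bell pepper only: max(159/18, 248/125) = 8.833 servings → $8.83.
carrots only: max(159/44, 248/8) = 31 servings → $12.40.
bell pepper + carrots with both tight: 1.8 servings and 2.877 servings → $2.95.
So the least-cost plan costs $2.95.

$2.95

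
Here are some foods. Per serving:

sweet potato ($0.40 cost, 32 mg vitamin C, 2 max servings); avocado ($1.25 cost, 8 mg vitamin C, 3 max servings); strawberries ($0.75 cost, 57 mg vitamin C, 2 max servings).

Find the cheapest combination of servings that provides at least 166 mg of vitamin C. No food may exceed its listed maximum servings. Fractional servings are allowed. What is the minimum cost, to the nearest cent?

$2.14

Cost per mg of vitamin C: sweet potato $0.0125, strawberries $0.0132, avocado $0.1562.
Take 2 servings of sweet potato: +64.0 mg vitamin C for $0.80 (total $0.80, still need 102.0 mg).
Take 1.789 servings of strawberries: +102.0 mg vitamin C for $1.34 (total $2.14, still need 0.0 mg).
Filling from the cheapest source first is optimal under one linear minimum: $2.14.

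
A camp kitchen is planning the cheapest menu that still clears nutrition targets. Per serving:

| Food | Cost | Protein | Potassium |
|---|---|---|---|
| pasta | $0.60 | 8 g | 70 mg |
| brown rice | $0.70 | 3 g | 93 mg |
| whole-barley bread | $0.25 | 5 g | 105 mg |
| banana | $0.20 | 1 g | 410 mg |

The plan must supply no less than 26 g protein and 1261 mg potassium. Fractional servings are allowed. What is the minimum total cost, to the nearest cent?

$1.58

pasta only: max(26/8, 1261/70) = 18.01 servings → $10.81.
brown rice only: max(26/3, 1261/93) = 13.56 servings → $9.49.
whole-barley bread only: max(26/5, 1261/105) = 12.01 servings → $3.00.
banana only: max(26/1, 1261/410) = 26 servings → $5.20.
pasta + brown rice: the both-tight solution has a negative serving — not a feasible corner.
pasta + whole-barley bread: the both-tight solution has a negative serving — not a feasible corner.
pasta + banana with both tight: 2.928 servings and 2.576 servings → $2.27.
brown rice + whole-barley bread with both targets exact would need a negative amount; discard.
brown rice + banana with both tight: 8.266 servings and 1.201 servings → $6.03.
whole-barley bread + banana with both tight: 4.832 servings and 1.838 servings → $1.58.
So the least-cost plan costs $1.58.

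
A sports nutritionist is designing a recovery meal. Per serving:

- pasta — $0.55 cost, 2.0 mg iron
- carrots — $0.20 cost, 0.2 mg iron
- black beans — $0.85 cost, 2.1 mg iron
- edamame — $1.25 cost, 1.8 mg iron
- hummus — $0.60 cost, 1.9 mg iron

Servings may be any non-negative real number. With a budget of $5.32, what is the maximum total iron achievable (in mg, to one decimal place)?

19.3 mg

Iron per dollar: pasta 3.636, hummus 3.167, black beans 2.471, edamame 1.44, carrots 1.
With no serving limits, spend the whole cost allowance on pasta: $5.32 / $0.55 × 2.0 mg = 19.3 mg.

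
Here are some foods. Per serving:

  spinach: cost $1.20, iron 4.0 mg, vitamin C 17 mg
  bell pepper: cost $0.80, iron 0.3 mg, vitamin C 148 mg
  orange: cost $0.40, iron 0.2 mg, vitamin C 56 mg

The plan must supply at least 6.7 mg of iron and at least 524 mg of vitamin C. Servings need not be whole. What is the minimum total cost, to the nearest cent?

$4.41

Two binding constraints pin down two serving amounts, so the optimal mix uses at most two foods. The candidates are each food alone (scaled to the tighter of iron/vitamin C) and each pair with both constraints tight.
spinach only: max(6.7/4.0, 524/17) = 30.82 servings → $36.99.
bell pepper only: max(6.7/0.3, 524/148) = 22.33 servings → $17.87.
orange only: max(6.7/0.2, 524/56) = 33.5 servings → $13.40.
spinach + bell pepper with both tight: 1.422 servings and 3.377 servings → $4.41.
spinach + orange with both tight: 1.226 servings and 8.985 servings → $5.06.
bell pepper + orange with both targets exact would need a negative amount; discard.
So the least-cost plan costs $4.41.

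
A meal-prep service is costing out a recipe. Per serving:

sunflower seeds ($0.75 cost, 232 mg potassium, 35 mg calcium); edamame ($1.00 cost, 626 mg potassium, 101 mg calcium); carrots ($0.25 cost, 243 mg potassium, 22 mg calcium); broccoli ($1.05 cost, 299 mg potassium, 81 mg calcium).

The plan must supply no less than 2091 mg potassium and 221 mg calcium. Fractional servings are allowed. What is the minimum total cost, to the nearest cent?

Two binding constraints pin down two serving amounts, so the optimal mix uses at most two foods. The candidates are each food alone (scaled to the tighter of potassium/calcium) and each pair with both constraints tight.
sunflower seeds only: max(2091/232, 221/35) = 9.013 servings → $6.76.
edamame only: max(2091/626, 221/101) = 3.34 servings → $3.34.
carrots only: max(2091/243, 221/22) = 10.05 servings → $2.51.
broccoli only: max(2091/299, 221/81) = 6.993 servings → $7.34.
sunflower seeds + edamame: intersection lies outside the first quadrant.
sunflower seeds + carrots with both tight: 2.264 servings and 6.443 servings → $3.31.
sunflower seeds + broccoli: the both-tight solution has a negative serving — not a feasible corner.
edamame + carrots with both tight: 0.715 servings and 6.763 servings → $2.41.
edamame + broccoli with both targets exact would need a negative amount; discard.
carrots + broccoli with both tight: 7.882 servings and 0.5876 servings → $2.59.
Cheapest feasible corner: $2.41.

$2.41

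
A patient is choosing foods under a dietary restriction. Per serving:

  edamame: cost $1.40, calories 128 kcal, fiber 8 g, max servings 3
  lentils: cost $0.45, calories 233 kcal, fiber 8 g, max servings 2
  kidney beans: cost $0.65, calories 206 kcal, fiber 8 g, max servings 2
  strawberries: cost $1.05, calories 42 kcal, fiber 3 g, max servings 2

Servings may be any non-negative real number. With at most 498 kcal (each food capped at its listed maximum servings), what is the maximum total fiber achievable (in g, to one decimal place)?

31.2 g

Fiber per kcal: strawberries 0.07143, edamame 0.0625, kidney beans 0.03883, lentils 0.03433.
Take 2 servings of strawberries: uses 84 kcal, +6.0 g fiber (running total 6.0 g).
Take 3 servings of edamame: uses 384 kcal, +24.0 g fiber (running total 30.0 g).
Take 0.1456 servings of kidney beans: uses 30 kcal, +1.2 g fiber (running total 31.2 g).
Filling greedily by fiber-per-kcal is optimal for one linear limit, giving 31.2 g.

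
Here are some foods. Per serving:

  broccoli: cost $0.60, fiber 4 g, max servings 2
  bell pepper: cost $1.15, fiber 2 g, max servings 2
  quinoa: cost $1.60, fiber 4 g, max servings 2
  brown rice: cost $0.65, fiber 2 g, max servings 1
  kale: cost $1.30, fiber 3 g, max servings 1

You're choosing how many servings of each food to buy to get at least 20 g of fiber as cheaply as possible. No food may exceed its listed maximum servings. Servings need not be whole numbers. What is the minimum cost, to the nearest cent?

$5.92

Cost per g of fiber: broccoli $0.1500, brown rice $0.3250, quinoa $0.4000, kale $0.4333, bell pepper $0.5750.
Take 2 servings of broccoli: +8.0 g fiber for $1.20 (total $1.20, still need 12.0 g).
Take 1 serving of brown rice: +2.0 g fiber for $0.65 (total $1.85, still need 10.0 g).
Take 2 servings of quinoa: +8.0 g fiber for $3.20 (total $5.05, still need 2.0 g).
Take 0.6667 servings of kale: +2.0 g fiber for $0.87 (total $5.92, still need 0.0 g).
Filling from the cheapest source first is optimal under one linear minimum: $5.92.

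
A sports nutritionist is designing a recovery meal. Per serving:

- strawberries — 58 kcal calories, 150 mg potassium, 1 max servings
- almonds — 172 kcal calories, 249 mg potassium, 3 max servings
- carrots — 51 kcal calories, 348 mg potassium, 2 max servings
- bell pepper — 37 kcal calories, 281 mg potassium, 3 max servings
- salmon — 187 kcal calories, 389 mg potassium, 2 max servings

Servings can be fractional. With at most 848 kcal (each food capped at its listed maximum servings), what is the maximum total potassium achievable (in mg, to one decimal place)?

Potassium per kcal: bell pepper 7.595, carrots 6.824, strawberries 2.586, salmon 2.08, almonds 1.448.
Take 3 servings of bell pepper: uses 111 kcal, +843.0 mg potassium (running total 843.0 mg).
Take 2 servings of carrots: uses 102 kcal, +696.0 mg potassium (running total 1539.0 mg).
Take 1 serving of strawberries: uses 58 kcal, +150.0 mg potassium (running total 1689.0 mg).
Take 2 servings of salmon: uses 374 kcal, +778.0 mg potassium (running total 2467.0 mg).
Take 1.18 servings of almonds: uses 203 kcal, +293.9 mg potassium (running total 2760.9 mg).
Greedy by best ratio exhausts the calories allowance optimally: 2760.9 mg.

2760.9 mg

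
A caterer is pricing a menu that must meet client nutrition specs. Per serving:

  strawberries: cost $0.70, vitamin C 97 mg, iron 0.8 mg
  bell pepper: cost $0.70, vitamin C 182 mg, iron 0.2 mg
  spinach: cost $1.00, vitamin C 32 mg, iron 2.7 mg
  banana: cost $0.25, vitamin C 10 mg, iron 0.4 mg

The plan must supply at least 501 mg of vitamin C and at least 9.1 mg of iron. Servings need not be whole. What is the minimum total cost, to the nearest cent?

With two linear requirements the optimum uses one or two foods; enumerate the corners.
strawberries only: max(501/97, 9.1/0.8) = 11.38 servings → $7.96.
bell pepper only: max(501/182, 9.1/0.2) = 45.5 servings → $31.85.
spinach only: max(501/32, 9.1/2.7) = 15.66 servings → $15.66.
banana only: max(501/10, 9.1/0.4) = 50.1 servings → $12.53.
strawberries + bell pepper with both targets exact would need a negative amount; discard.
strawberries + spinach with both tight: 4.492 servings and 2.039 servings → $5.18.
strawberries + banana with both tight: 3.552 servings and 15.65 servings → $6.40.
bell pepper + spinach with both tight: 2.189 servings and 3.208 servings → $4.74.
bell pepper + banana with both tight: 1.545 servings and 21.98 servings → $6.58.
spinach + banana: the both-tight solution has a negative serving — not a feasible corner.
The minimum over all feasible corners is $4.74.

$4.74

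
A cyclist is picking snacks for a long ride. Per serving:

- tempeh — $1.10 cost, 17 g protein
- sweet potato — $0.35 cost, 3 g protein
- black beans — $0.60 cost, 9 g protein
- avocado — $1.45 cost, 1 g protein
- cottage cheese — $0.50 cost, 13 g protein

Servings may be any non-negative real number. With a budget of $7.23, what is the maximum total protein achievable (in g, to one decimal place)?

Protein per dollar: cottage cheese 26, tempeh 15.45, black beans 15, sweet potato 8.571, avocado 0.6897.
With no serving limits, spend the whole cost allowance on cottage cheese: $7.23 / $0.50 × 13 g = 188.0 g.

188.0 g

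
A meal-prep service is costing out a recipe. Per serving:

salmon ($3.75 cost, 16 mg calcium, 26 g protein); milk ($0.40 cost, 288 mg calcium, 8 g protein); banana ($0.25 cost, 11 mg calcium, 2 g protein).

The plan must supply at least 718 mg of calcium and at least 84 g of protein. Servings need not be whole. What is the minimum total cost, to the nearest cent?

Minimising a linear cost over {calcium ≥ 718, protein ≥ 84, servings ≥ 0} — the optimum is at a vertex, using one or two foods.
salmon only: max(718/16, 84/26) = 44.88 servings → $168.28.
milk only: max(718/288, 84/8) = 10.5 servings → $4.20.
banana only: max(718/11, 84/2) = 65.27 servings → $16.32.
salmon + milk with both tight: 2.507 servings and 2.354 servings → $10.34.
salmon + banana with both targets exact would need a negative amount; discard.
milk + banana with both tight: 1.049 servings and 37.8 servings → $9.87.
So the least-cost plan costs $4.20.

$4.20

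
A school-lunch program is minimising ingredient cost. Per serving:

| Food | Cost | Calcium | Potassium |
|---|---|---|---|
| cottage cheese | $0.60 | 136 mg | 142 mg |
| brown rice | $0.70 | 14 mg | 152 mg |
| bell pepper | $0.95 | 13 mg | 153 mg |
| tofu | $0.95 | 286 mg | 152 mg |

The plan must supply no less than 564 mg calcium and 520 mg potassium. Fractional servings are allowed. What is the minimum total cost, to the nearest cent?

A basic optimal solution has at most two foods positive. Try each food alone and each pair with both targets met exactly.
cottage cheese only: max(564/136, 520/142) = 4.147 servings → $2.49.
brown rice only: max(564/14, 520/152) = 40.29 servings → $28.20.
bell pepper only: max(564/13, 520/153) = 43.38 servings → $41.22.
tofu only: max(564/286, 520/152) = 3.421 servings → $3.25.
cottage cheese + brown rice: the both-tight solution has a negative serving — not a feasible corner.
cottage cheese + bell pepper: intersection lies outside the first quadrant.
cottage cheese + tofu with both tight: 3.159 servings and 0.4698 servings → $2.34.
brown rice + bell pepper: intersection lies outside the first quadrant.
brown rice + tofu with both tight: 1.524 servings and 1.897 servings → $2.87.
bell pepper + tofu with both tight: 1.508 servings and 1.903 servings → $3.24.
So the least-cost plan costs $2.34.

$2.34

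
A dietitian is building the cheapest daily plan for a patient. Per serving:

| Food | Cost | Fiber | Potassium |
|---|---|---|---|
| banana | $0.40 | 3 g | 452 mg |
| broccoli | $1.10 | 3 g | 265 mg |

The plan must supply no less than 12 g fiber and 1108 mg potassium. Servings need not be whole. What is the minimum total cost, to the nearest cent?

The cheapest plan sits at a corner of the feasible region — with two constraints it uses at most two foods.
banana only: max(12/3, 1108/452) = 4 servings → $1.60.
broccoli only: max(12/3, 1108/265) = 4.181 servings → $4.60.
banana + broccoli with both tight: 0.2567 servings and 3.743 servings → $4.22.
Cheapest feasible corner: $1.60.

$1.60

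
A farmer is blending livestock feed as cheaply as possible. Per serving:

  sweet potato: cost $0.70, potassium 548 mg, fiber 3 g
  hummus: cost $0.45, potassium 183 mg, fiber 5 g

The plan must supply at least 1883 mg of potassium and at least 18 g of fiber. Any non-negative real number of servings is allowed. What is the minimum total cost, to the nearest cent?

$2.82

With two linear requirements the optimum uses one or two foods; enumerate the corners.
sweet potato only: max(1883/548, 18/3) = 6 servings → $4.20.
hummus only: max(1883/183, 18/5) = 10.29 servings → $4.63.
sweet potato + hummus with both tight: 2.794 servings and 1.924 servings → $2.82.
The minimum over all feasible corners is $2.82.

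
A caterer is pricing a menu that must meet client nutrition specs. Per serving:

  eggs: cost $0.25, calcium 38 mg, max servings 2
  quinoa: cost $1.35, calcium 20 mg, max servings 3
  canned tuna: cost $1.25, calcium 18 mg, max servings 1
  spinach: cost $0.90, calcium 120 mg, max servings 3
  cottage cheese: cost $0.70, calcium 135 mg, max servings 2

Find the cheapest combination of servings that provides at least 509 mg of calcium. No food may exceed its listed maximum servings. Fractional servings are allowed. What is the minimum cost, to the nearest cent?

Cost per mg of calcium: cottage cheese $0.0052, eggs $0.0066, spinach $0.0075, quinoa $0.0675, canned tuna $0.0694.
Take 2 servings of cottage cheese: +270.0 mg calcium for $1.40 (total $1.40, still need 239.0 mg).
Take 2 servings of eggs: +76.0 mg calcium for $0.50 (total $1.90, still need 163.0 mg).
Take 1.358 servings of spinach: +163.0 mg calcium for $1.22 (total $3.12, still need 0.0 mg).
Filling from the cheapest source first is optimal under one linear minimum: $3.12.

$3.12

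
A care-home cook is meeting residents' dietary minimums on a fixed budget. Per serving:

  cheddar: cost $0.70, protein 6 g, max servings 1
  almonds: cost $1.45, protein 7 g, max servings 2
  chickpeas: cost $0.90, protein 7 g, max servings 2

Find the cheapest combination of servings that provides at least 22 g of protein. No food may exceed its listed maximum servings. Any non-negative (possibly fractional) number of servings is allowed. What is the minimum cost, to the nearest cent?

$2.91

Cost per g of protein: cheddar $0.1167, chickpeas $0.1286, almonds $0.2071.
Take 1 serving of cheddar: +6.0 g protein for $0.70 (total $0.70, still need 16.0 g).
Take 2 servings of chickpeas: +14.0 g protein for $1.80 (total $2.50, still need 2.0 g).
Take 0.2857 servings of almonds: +2.0 g protein for $0.41 (total $2.91, still need 0.0 g).
Greedy by cheapest-per-g is optimal for a single linear constraint, so the minimum cost is $2.91.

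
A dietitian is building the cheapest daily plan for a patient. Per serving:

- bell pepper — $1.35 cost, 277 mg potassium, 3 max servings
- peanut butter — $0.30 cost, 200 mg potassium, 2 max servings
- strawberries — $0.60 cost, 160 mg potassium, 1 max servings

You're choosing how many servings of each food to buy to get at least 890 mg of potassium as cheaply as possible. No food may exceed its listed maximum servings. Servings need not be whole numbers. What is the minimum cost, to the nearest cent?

$2.81

Cost per mg of potassium: peanut butter $0.0015, strawberries $0.0037, bell pepper $0.0049.
Take 2 servings of peanut butter: +400.0 mg potassium for $0.60 (total $0.60, still need 490.0 mg).
Take 1 serving of strawberries: +160.0 mg potassium for $0.60 (total $1.20, still need 330.0 mg).
Take 1.191 servings of bell pepper: +330.0 mg potassium for $1.61 (total $2.81, still need 0.0 mg).
Filling from the cheapest source first is optimal under one linear minimum: $2.81.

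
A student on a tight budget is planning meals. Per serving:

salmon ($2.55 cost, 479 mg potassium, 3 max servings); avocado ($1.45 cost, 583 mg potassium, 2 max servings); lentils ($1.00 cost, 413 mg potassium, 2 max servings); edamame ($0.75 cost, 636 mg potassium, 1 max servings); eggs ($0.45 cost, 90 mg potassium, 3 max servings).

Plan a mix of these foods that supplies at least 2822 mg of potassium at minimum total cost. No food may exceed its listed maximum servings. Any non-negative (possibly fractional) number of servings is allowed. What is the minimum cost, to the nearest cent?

Cost per mg of potassium: edamame $0.0012, lentils $0.0024, avocado $0.0025, eggs $0.0050, salmon $0.0053.
Take 1 serving of edamame: +636.0 mg potassium for $0.75 (total $0.75, still need 2186.0 mg).
Take 2 servings of lentils: +826.0 mg potassium for $2.00 (total $2.75, still need 1360.0 mg).
Take 2 servings of avocado: +1166.0 mg potassium for $2.90 (total $5.65, still need 194.0 mg).
Take 2.156 servings of eggs: +194.0 mg potassium for $0.97 (total $6.62, still need 0.0 mg).
Filling from the cheapest source first is optimal under one linear minimum: $6.62.

$6.62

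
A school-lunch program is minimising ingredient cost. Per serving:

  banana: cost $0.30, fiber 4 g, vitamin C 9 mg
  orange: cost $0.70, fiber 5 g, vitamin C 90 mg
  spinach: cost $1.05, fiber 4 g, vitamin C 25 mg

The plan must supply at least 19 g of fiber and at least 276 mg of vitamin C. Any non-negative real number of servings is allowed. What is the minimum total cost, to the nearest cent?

banana only: max(19/4, 276/9) = 30.67 servings → $9.20.
orange only: max(19/5, 276/90) = 3.8 servings → $2.66.
spinach only: max(19/4, 276/25) = 11.04 servings → $11.59.
banana + orange with both tight: 1.048 servings and 2.962 servings → $2.39.
banana + spinach: the both-tight solution has a negative serving — not a feasible corner.
orange + spinach with both tight: 2.677 servings and 1.404 servings → $3.35.
The minimum over all feasible corners is $2.39.

$2.39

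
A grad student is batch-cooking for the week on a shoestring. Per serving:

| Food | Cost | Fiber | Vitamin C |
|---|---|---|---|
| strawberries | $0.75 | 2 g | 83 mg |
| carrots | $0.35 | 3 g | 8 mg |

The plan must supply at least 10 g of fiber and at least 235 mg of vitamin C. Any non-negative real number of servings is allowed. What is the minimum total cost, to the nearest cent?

$2.55

A basic optimal solution has at most two foods positive. Try each food alone and each pair with both targets met exactly.
strawberries only: max(10/2, 235/83) = 5 servings → $3.75.
carrots only: max(10/3, 235/8) = 29.38 servings → $10.28.
strawberries + carrots with both tight: 2.682 servings and 1.545 servings → $2.55.
The minimum over all feasible corners is $2.55.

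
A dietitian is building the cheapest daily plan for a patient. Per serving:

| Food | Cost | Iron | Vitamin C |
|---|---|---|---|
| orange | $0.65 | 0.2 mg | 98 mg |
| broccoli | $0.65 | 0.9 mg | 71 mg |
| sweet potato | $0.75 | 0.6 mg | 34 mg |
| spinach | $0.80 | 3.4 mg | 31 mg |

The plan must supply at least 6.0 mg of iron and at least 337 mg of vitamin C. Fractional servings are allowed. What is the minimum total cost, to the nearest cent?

$3.18

Compare the cost at each extreme point of the feasible region.
orange only: max(6.0/0.2, 337/98) = 30 servings → $19.50.
broccoli only: max(6.0/0.9, 337/71) = 6.667 servings → $4.33.
sweet potato only: max(6.0/0.6, 337/34) = 10 servings → $7.50.
spinach only: max(6.0/3.4, 337/31) = 10.87 servings → $8.70.
orange + broccoli with both targets exact would need a negative amount; discard.
orange + sweet potato: the both-tight solution has a negative serving — not a feasible corner.
orange + spinach with both tight: 2.935 servings and 1.592 servings → $3.18.
broccoli + sweet potato: the both-tight solution has a negative serving — not a feasible corner.
broccoli + spinach with both tight: 4.496 servings and 0.5747 servings → $3.38.
sweet potato + spinach with both tight: 9.895 servings and 0.01856 servings → $7.44.
The minimum over all feasible corners is $3.18.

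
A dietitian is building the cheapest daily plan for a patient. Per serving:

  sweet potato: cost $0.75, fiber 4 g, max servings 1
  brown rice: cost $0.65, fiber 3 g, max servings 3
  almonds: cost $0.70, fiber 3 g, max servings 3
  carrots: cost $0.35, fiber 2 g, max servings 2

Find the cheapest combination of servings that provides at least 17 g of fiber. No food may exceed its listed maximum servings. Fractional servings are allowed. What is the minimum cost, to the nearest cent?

Cost per g of fiber: carrots $0.1750, sweet potato $0.1875, brown rice $0.2167, almonds $0.2333.
Take 2 servings of carrots: +4.0 g fiber for $0.70 (total $0.70, still need 13.0 g).
Take 1 serving of sweet potato: +4.0 g fiber for $0.75 (total $1.45, still need 9.0 g).
Take 3 servings of brown rice: +9.0 g fiber for $1.95 (total $3.40, still need 0.0 g).
Greedy by cheapest-per-g is optimal for a single linear constraint, so the minimum cost is $3.40.

$3.40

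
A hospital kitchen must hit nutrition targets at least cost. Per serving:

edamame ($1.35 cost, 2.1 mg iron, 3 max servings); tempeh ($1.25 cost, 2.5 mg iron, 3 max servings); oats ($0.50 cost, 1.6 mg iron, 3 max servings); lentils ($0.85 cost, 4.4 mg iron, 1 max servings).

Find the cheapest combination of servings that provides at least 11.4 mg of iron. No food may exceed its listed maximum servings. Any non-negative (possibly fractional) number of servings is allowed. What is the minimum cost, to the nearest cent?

$3.45

Cost per mg of iron: lentils $0.1932, oats $0.3125, tempeh $0.5000, edamame $0.6429.
Take 1 serving of lentils: +4.4 mg iron for $0.85 (total $0.85, still need 7.0 mg).
Take 3 servings of oats: +4.8 mg iron for $1.50 (total $2.35, still need 2.2 mg).
Take 0.88 servings of tempeh: +2.2 mg iron for $1.10 (total $3.45, still need 0.0 mg).
Greedy by cheapest-per-mg is optimal for a single linear constraint, so the minimum cost is $3.45.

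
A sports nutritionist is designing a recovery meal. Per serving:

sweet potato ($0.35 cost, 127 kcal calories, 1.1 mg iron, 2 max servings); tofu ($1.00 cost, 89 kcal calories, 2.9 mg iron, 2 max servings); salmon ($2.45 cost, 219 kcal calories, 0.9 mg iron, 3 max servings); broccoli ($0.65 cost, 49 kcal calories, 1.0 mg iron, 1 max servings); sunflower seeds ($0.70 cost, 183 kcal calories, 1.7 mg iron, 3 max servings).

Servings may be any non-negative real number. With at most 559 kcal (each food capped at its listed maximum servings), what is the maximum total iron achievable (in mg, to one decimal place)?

9.9 mg

Iron per kcal: tofu 0.03258, broccoli 0.02041, sunflower seeds 0.00929, sweet potato 0.008661, salmon 0.00411.
Take 2 servings of tofu: uses 178 kcal, +5.8 mg iron (running total 5.8 mg).
Take 1 serving of broccoli: uses 49 kcal, +1.0 mg iron (running total 6.8 mg).
Take 1.814 servings of sunflower seeds: uses 332 kcal, +3.1 mg iron (running total 9.9 mg).
Greedy by best ratio exhausts the calories allowance optimally: 9.9 mg.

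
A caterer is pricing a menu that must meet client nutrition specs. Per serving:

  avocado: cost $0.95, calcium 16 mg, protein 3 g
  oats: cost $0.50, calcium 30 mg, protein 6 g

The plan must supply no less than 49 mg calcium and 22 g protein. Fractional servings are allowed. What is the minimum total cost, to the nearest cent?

$1.83

The cheapest plan sits at a corner of the feasible region — with two constraints it uses at most two foods.
avocado only: max(49/16, 22/3) = 7.333 servings → $6.97.
oats only: max(49/30, 22/6) = 3.667 servings → $1.83.
avocado + oats: intersection lies outside the first quadrant.
So the least-cost plan costs $1.83.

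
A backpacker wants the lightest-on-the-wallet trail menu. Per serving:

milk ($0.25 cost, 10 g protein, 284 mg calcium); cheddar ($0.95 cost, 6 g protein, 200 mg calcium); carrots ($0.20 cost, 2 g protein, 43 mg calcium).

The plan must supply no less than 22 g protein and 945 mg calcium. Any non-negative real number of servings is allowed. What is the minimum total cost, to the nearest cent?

$0.83

Minimising a linear cost over {protein ≥ 22, calcium ≥ 945, servings ≥ 0} — the optimum is at a vertex, using one or two foods.
milk only: max(22/10, 945/284) = 3.327 servings → $0.83.
cheddar only: max(22/6, 945/200) = 4.725 servings → $4.49.
carrots only: max(22/2, 945/43) = 21.98 servings → $4.40.
milk + cheddar with both targets exact would need a negative amount; discard.
milk + carrots: the both-tight solution has a negative serving — not a feasible corner.
cheddar + carrots: the both-tight solution has a negative serving — not a feasible corner.
Cheapest feasible corner: $0.83.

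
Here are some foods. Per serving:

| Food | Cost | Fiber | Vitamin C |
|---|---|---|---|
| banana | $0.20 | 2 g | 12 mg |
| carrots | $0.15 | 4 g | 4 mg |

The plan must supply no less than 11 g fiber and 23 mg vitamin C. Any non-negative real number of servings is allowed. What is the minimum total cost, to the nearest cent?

$0.56

banana only: max(11/2, 23/12) = 5.5 servings → $1.10.
carrots only: max(11/4, 23/4) = 5.75 servings → $0.86.
banana + carrots with both tight: 1.2 servings and 2.15 servings → $0.56.
Cheapest feasible corner: $0.56.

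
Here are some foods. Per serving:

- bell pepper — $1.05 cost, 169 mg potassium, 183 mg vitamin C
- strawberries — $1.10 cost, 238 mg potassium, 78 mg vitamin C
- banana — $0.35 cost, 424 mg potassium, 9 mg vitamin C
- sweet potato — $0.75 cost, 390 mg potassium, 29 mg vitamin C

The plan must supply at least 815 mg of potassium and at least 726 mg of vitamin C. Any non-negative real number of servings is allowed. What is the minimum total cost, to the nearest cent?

$4.27

The cheapest plan sits at a corner of the feasible region — with two constraints it uses at most two foods.
bell pepper only: max(815/169, 726/183) = 4.822 servings → $5.06.
strawberries only: max(815/238, 726/78) = 9.308 servings → $10.24.
banana only: max(815/424, 726/9) = 80.67 servings → $28.23.
sweet potato only: max(815/390, 726/29) = 25.03 servings → $18.78.
bell pepper + strawberries with both tight: 3.596 servings and 0.8709 servings → $4.73.
bell pepper + banana with both tight: 3.95 servings and 0.3477 servings → $4.27.
bell pepper + sweet potato with both tight: 3.904 servings and 0.3979 servings → $4.40.
strawberries + banana: intersection lies outside the first quadrant.
strawberries + sweet potato with both targets exact would need a negative amount; discard.
banana + sweet potato: the both-tight solution has a negative serving — not a feasible corner.
The minimum over all feasible corners is $4.27.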